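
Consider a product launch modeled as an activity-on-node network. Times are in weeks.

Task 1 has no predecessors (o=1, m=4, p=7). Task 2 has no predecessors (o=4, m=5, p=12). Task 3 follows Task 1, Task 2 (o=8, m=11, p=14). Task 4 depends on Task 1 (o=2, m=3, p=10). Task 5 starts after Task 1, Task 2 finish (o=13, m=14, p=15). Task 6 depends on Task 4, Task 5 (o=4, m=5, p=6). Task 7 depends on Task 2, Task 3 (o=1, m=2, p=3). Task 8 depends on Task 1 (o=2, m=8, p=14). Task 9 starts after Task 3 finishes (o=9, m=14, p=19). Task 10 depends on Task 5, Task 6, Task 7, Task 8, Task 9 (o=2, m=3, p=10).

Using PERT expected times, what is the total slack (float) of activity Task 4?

te_Task 1 = (1 + 4·4 + 7)/6 = 24/6 = 4
te_Task 2 = (4 + 4·5 + 12)/6 = 36/6 = 6
te_Task 3 = (8 + 4·11 + 14)/6 = 66/6 = 11
te_Task 4 = (2 + 4·3 + 10)/6 = 24/6 = 4
te_Task 5 = (13 + 4·14 + 15)/6 = 84/6 = 14
te_Task 6 = (4 + 4·5 + 6)/6 = 30/6 = 5
te_Task 7 = (1 + 4·2 + 3)/6 = 12/6 = 2
te_Task 8 = (2 + 4·8 + 14)/6 = 48/6 = 8
te_Task 9 = (9 + 4·14 + 19)/6 = 84/6 = 14
te_Task 10 = (2 + 4·3 + 10)/6 = 24/6 = 4

Forward pass:
ES_Task 1 = 0; EF_Task 1 = 4
ES_Task 2 = 0; EF_Task 2 = 6
ES_Task 3 = max(EF_Task 1=4, EF_Task 2=6) = 6; EF_Task 3 = 6+11 = 17
ES_Task 4 = 4; EF_Task 4 = 4+4 = 8
ES_Task 5 = max(EF_Task 1=4, EF_Task 2=6) = 6; EF_Task 5 = 6+14 = 20
ES_Task 6 = max(EF_Task 4=8, EF_Task 5=20) = 20; EF_Task 6 = 20+5 = 25
ES_Task 7 = max(EF_Task 2=6, EF_Task 3=17) = 17; EF_Task 7 = 17+2 = 19
ES_Task 8 = 4; EF_Task 8 = 4+8 = 12
ES_Task 9 = 17; EF_Task 9 = 17+14 = 31
ES_Task 10 = max(EF_Task 5=20, EF_Task 6=25, EF_Task 7=19, EF_Task 8=12, EF_Task 9=31) = 31; EF_Task 10 = 31+4 = 35
Expected project duration μ = 35 weeks. Critical path: Task 2 → Task 3 → Task 9 → Task 10.

Backward pass:
LF_Task 10 = 35; LS_Task 10 = 35−4 = 31
LF_Task 9 = LS_Task 10 = 31; LS_Task 9 = 31−14 = 17
LF_Task 8 = LS_Task 10 = 31; LS_Task 8 = 31−8 = 23
LF_Task 7 = LS_Task 10 = 31; LS_Task 7 = 31−2 = 29
LF_Task 6 = LS_Task 10 = 31; LS_Task 6 = 31−5 = 26
LF_Task 5 = min(LS_Task 6=26, LS_Task 10=31) = 26; LS_Task 5 = 26−14 = 12
LF_Task 4 = LS_Task 6 = 26; LS_Task 4 = 26−4 = 22
LF_Task 3 = min(LS_Task 7=29, LS_Task 9=17) = 17; LS_Task 3 = 17−11 = 6
LF_Task 2 = min(LS_Task 3=6, LS_Task 5=12, LS_Task 7=29) = 6; LS_Task 2 = 6−6 = 0
LF_Task 1 = min(LS_Task 3=6, LS_Task 4=22, LS_Task 5=12, LS_Task 8=23) = 6; LS_Task 1 = 6−4 = 2
Slack_Task 4 = LS_Task 4 − ES_Task 4 = 22 − 4 = 18

18 weeks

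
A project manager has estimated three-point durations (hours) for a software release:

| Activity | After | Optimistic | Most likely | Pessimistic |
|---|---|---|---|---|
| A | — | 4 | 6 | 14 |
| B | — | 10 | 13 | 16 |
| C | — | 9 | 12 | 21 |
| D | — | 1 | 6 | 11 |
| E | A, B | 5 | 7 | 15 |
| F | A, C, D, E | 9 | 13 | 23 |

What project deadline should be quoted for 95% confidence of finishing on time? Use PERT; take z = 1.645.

te_A = (4 + 4·6 + 14)/6 = 42/6 = 7; σ²_A = ((14−4)/6)² = 2.778
te_B = (10 + 4·13 + 16)/6 = 78/6 = 13; σ²_B = ((16−10)/6)² = 1.000
te_C = (9 + 4·12 + 21)/6 = 78/6 = 13; σ²_C = ((21−9)/6)² = 4.000
te_D = (1 + 4·6 + 11)/6 = 36/6 = 6; σ²_D = ((11−1)/6)² = 2.778
te_E = (5 + 4·7 + 15)/6 = 48/6 = 8; σ²_E = ((15−5)/6)² = 2.778
te_F = (9 + 4·13 + 23)/6 = 84/6 = 14; σ²_F = ((23−9)/6)² = 5.444

Forward pass:
ES_A = 0; EF_A = 7
ES_B = 0; EF_B = 13
ES_C = 0; EF_C = 13
ES_D = 0; EF_D = 6
ES_E = max(EF_A=7, EF_B=13) = 13; EF_E = 13+8 = 21
ES_F = max(EF_A=7, EF_C=13, EF_D=6, EF_E=21) = 21; EF_F = 21+14 = 35
Expected project duration μ = 35 hours. Critical path: B → E → F.

Variance along critical path = 1.000 + 2.778 + 5.444 = 9.222; σ = 3.037 hours.
D = μ + z·σ = 35 + 1.645·3.037 = 40.0 hours

40.0 hours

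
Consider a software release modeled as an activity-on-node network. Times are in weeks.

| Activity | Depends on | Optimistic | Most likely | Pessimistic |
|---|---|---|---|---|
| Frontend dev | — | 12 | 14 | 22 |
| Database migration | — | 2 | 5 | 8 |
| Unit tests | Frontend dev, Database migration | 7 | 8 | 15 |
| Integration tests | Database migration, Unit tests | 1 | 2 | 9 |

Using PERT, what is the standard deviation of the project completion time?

2.52 weeks

te_Frontend dev = (12 + 4·14 + 22)/6 = 90/6 = 15; σ²_Frontend dev = ((22−12)/6)² = 2.778
te_Database migration = (2 + 4·5 + 8)/6 = 30/6 = 5; σ²_Database migration = ((8−2)/6)² = 1.000
te_Unit tests = (7 + 4·8 + 15)/6 = 54/6 = 9; σ²_Unit tests = ((15−7)/6)² = 1.778
te_Integration tests = (1 + 4·2 + 9)/6 = 18/6 = 3; σ²_Integration tests = ((9−1)/6)² = 1.778

Forward pass:
ES_Frontend dev = 0; EF_Frontend dev = 15
ES_Database migration = 0; EF_Database migration = 5
ES_Unit tests = max(EF_Frontend dev=15, EF_Database migration=5) = 15; EF_Unit tests = 15+9 = 24
ES_Integration tests = max(EF_Database migration=5, EF_Unit tests=24) = 24; EF_Integration tests = 24+3 = 27
Expected project duration μ = 27 weeks. Critical path: Frontend dev → Unit tests → Integration tests.

Variance along critical path = 2.778 + 1.778 + 1.778 = 6.333
σ = √6.333 = 2.517 weeks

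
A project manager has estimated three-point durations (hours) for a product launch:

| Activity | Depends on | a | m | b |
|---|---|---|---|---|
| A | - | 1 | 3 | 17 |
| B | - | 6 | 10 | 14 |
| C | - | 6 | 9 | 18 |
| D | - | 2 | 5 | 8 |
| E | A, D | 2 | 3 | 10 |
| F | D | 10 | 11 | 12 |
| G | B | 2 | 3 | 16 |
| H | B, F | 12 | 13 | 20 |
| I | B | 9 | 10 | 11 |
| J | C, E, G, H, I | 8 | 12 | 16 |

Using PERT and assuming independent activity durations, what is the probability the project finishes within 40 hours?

te_A = (1 + 4·3 + 17)/6 = 30/6 = 5; σ²_A = ((17−1)/6)² = 7.111
te_B = (6 + 4·10 + 14)/6 = 60/6 = 10; σ²_B = ((14−6)/6)² = 1.778
te_C = (6 + 4·9 + 18)/6 = 60/6 = 10; σ²_C = ((18−6)/6)² = 4.000
te_D = (2 + 4·5 + 8)/6 = 30/6 = 5; σ²_D = ((8−2)/6)² = 1.000
te_E = (2 + 4·3 + 10)/6 = 24/6 = 4; σ²_E = ((10−2)/6)² = 1.778
te_F = (10 + 4·11 + 12)/6 = 66/6 = 11; σ²_F = ((12−10)/6)² = 0.111
te_G = (2 + 4·3 + 16)/6 = 30/6 = 5; σ²_G = ((16−2)/6)² = 5.444
te_H = (12 + 4·13 + 20)/6 = 84/6 = 14; σ²_H = ((20−12)/6)² = 1.778
te_I = (9 + 4·10 + 11)/6 = 60/6 = 10; σ²_I = ((11−9)/6)² = 0.111
te_J = (8 + 4·12 + 16)/6 = 72/6 = 12; σ²_J = ((16−8)/6)² = 1.778

Forward pass:
ES_A = 0; EF_A = 5
ES_B = 0; EF_B = 10
ES_C = 0; EF_C = 10
ES_D = 0; EF_D = 5
ES_E = max(EF_A=5, EF_D=5) = 5; EF_E = 5+4 = 9
ES_F = 5; EF_F = 5+11 = 16
ES_G = 10; EF_G = 10+5 = 15
ES_H = max(EF_B=10, EF_F=16) = 16; EF_H = 16+14 = 30
ES_I = 10; EF_I = 10+10 = 20
ES_J = max(EF_C=10, EF_E=9, EF_G=15, EF_H=30, EF_I=20) = 30; EF_J = 30+12 = 42
Expected project duration μ = 42 hours. Critical path: D → F → H → J.

Variance along critical path = 1.000 + 0.111 + 1.778 + 1.778 = 4.667; σ = √4.667 = 2.160 hours.
Z = (40 − 42) / 2.160 = -0.926
P(T ≤ 40) = Φ(-0.926) ≈ 0.177

0.177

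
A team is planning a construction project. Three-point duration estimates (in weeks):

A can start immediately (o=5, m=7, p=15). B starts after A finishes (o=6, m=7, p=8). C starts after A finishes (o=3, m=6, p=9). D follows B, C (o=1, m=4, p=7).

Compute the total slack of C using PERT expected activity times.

te_A = (5 + 4·7 + 15)/6 = 48/6 = 8
te_B = (6 + 4·7 + 8)/6 = 42/6 = 7
te_C = (3 + 4·6 + 9)/6 = 36/6 = 6
te_D = (1 + 4·4 + 7)/6 = 24/6 = 4

Forward pass:
ES_A = 0; EF_A = 8
ES_B = 8; EF_B = 8+7 = 15
ES_C = 8; EF_C = 8+6 = 14
ES_D = max(EF_B=15, EF_C=14) = 15; EF_D = 15+4 = 19
Expected project duration μ = 19 weeks. Critical path: A → B → D.

Backward pass:
LF_D = 19; LS_D = 19−4 = 15
LF_C = LS_D = 15; LS_C = 15−6 = 9
LF_B = LS_D = 15; LS_B = 15−7 = 8
LF_A = min(LS_B=8, LS_C=9) = 8; LS_A = 8−8 = 0
Slack_C = LS_C − ES_C = 9 − 8 = 1

1 weeks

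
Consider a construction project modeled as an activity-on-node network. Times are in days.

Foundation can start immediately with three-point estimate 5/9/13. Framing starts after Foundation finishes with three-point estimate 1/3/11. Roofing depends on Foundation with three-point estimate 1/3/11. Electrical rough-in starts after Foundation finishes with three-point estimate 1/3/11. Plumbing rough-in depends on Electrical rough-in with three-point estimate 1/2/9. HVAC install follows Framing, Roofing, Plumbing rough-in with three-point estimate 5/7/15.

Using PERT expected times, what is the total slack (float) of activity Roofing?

3 days

te_Foundation = (5 + 4·9 + 13)/6 = 54/6 = 9
te_Framing = (1 + 4·3 + 11)/6 = 24/6 = 4
te_Roofing = (1 + 4·3 + 11)/6 = 24/6 = 4
te_Electrical rough-in = (1 + 4·3 + 11)/6 = 24/6 = 4
te_Plumbing rough-in = (1 + 4·2 + 9)/6 = 18/6 = 3
te_HVAC install = (5 + 4·7 + 15)/6 = 48/6 = 8

Forward pass:
ES_Foundation = 0; EF_Foundation = 9
ES_Framing = 9; EF_Framing = 9+4 = 13
ES_Roofing = 9; EF_Roofing = 9+4 = 13
ES_Electrical rough-in = 9; EF_Electrical rough-in = 9+4 = 13
ES_Plumbing rough-in = 13; EF_Plumbing rough-in = 13+3 = 16
ES_HVAC install = max(EF_Framing=13, EF_Roofing=13, EF_Plumbing rough-in=16) = 16; EF_HVAC install = 16+8 = 24
Expected project duration μ = 24 days. Critical path: Foundation → Electrical rough-in → Plumbing rough-in → HVAC install.

Backward pass:
LF_HVAC install = 24; LS_HVAC install = 24−8 = 16
LF_Plumbing rough-in = LS_HVAC install = 16; LS_Plumbing rough-in = 16−3 = 13
LF_Electrical rough-in = LS_Plumbing rough-in = 13; LS_Electrical rough-in = 13−4 = 9
LF_Roofing = LS_HVAC install = 16; LS_Roofing = 16−4 = 12
LF_Framing = LS_HVAC install = 16; LS_Framing = 16−4 = 12
LF_Foundation = min(LS_Framing=12, LS_Roofing=12, LS_Electrical rough-in=9) = 9; LS_Foundation = 9−9 = 0
Slack_Roofing = LS_Roofing − ES_Roofing = 12 − 9 = 3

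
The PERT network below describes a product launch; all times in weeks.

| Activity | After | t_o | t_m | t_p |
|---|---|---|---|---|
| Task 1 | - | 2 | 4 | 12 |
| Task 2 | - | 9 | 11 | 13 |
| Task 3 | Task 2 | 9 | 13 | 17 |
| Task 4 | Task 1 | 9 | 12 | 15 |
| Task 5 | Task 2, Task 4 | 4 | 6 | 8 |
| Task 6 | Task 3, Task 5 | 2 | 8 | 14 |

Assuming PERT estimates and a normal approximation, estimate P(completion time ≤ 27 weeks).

0.023

te_Task 1 = (2 + 4·4 + 12)/6 = 30/6 = 5; σ²_Task 1 = ((12−2)/6)² = 2.778
te_Task 2 = (9 + 4·11 + 13)/6 = 66/6 = 11; σ²_Task 2 = ((13−9)/6)² = 0.444
te_Task 3 = (9 + 4·13 + 17)/6 = 78/6 = 13; σ²_Task 3 = ((17−9)/6)² = 1.778
te_Task 4 = (9 + 4·12 + 15)/6 = 72/6 = 12; σ²_Task 4 = ((15−9)/6)² = 1.000
te_Task 5 = (4 + 4·6 + 8)/6 = 36/6 = 6; σ²_Task 5 = ((8−4)/6)² = 0.444
te_Task 6 = (2 + 4·8 + 14)/6 = 48/6 = 8; σ²_Task 6 = ((14−2)/6)² = 4.000

Forward pass:
ES_Task 1 = 0; EF_Task 1 = 5
ES_Task 2 = 0; EF_Task 2 = 11
ES_Task 3 = 11; EF_Task 3 = 11+13 = 24
ES_Task 4 = 5; EF_Task 4 = 5+12 = 17
ES_Task 5 = max(EF_Task 2=11, EF_Task 4=17) = 17; EF_Task 5 = 17+6 = 23
ES_Task 6 = max(EF_Task 3=24, EF_Task 5=23) = 24; EF_Task 6 = 24+8 = 32
Expected project duration μ = 32 weeks. Critical path: Task 2 → Task 3 → Task 6.

Variance along critical path = 0.444 + 1.778 + 4.000 = 6.222; σ = √6.222 = 2.494 weeks.
Z = (27 − 32) / 2.494 = -2.004
P(T ≤ 27) = Φ(-2.004) ≈ 0.023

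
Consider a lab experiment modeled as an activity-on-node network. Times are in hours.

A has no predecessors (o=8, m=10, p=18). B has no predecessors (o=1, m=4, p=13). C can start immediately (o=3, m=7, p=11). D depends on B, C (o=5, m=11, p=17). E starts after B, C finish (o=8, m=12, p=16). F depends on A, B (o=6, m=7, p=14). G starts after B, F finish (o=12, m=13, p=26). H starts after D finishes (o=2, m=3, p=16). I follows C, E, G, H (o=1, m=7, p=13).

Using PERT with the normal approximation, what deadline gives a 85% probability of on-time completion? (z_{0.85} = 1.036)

44.9 hours

te_A = (8 + 4·10 + 18)/6 = 66/6 = 11; σ²_A = ((18−8)/6)² = 2.778
te_B = (1 + 4·4 + 13)/6 = 30/6 = 5; σ²_B = ((13−1)/6)² = 4.000
te_C = (3 + 4·7 + 11)/6 = 42/6 = 7; σ²_C = ((11−3)/6)² = 1.778
te_D = (5 + 4·11 + 17)/6 = 66/6 = 11; σ²_D = ((17−5)/6)² = 4.000
te_E = (8 + 4·12 + 16)/6 = 72/6 = 12; σ²_E = ((16−8)/6)² = 1.778
te_F = (6 + 4·7 + 14)/6 = 48/6 = 8; σ²_F = ((14−6)/6)² = 1.778
te_G = (12 + 4·13 + 26)/6 = 90/6 = 15; σ²_G = ((26−12)/6)² = 5.444
te_H = (2 + 4·3 + 16)/6 = 30/6 = 5; σ²_H = ((16−2)/6)² = 5.444
te_I = (1 + 4·7 + 13)/6 = 42/6 = 7; σ²_I = ((13−1)/6)² = 4.000

Forward pass:
ES_A = 0; EF_A = 11
ES_B = 0; EF_B = 5
ES_C = 0; EF_C = 7
ES_D = max(EF_B=5, EF_C=7) = 7; EF_D = 7+11 = 18
ES_E = max(EF_B=5, EF_C=7) = 7; EF_E = 7+12 = 19
ES_F = max(EF_A=11, EF_B=5) = 11; EF_F = 11+8 = 19
ES_G = max(EF_B=5, EF_F=19) = 19; EF_G = 19+15 = 34
ES_H = 18; EF_H = 18+5 = 23
ES_I = max(EF_C=7, EF_E=19, EF_G=34, EF_H=23) = 34; EF_I = 34+7 = 41
Expected project duration μ = 41 hours. Critical path: A → F → G → I.

Variance along critical path = 2.778 + 1.778 + 5.444 + 4.000 = 14.000; σ = 3.742 hours.
D = μ + z·σ = 41 + 1.036·3.742 = 44.9 hours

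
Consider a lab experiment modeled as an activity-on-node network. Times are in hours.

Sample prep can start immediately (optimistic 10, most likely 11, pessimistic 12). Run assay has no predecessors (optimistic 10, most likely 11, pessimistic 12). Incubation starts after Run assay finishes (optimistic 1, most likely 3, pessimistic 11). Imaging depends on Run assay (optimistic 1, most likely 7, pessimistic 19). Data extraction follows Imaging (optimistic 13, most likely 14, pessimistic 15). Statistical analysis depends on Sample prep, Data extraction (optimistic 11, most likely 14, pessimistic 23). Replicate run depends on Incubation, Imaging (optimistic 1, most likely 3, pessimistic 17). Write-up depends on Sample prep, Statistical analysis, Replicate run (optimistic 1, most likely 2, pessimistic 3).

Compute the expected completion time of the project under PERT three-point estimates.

te_Sample prep = (10 + 4·11 + 12)/6 = 66/6 = 11
te_Run assay = (10 + 4·11 + 12)/6 = 66/6 = 11
te_Incubation = (1 + 4·3 + 11)/6 = 24/6 = 4
te_Imaging = (1 + 4·7 + 19)/6 = 48/6 = 8
te_Data extraction = (13 + 4·14 + 15)/6 = 84/6 = 14
te_Statistical analysis = (11 + 4·14 + 23)/6 = 90/6 = 15
te_Replicate run = (1 + 4·3 + 17)/6 = 30/6 = 5
te_Write-up = (1 + 4·2 + 3)/6 = 12/6 = 2

Forward pass:
ES_Sample prep = 0; EF_Sample prep = 11
ES_Run assay = 0; EF_Run assay = 11
ES_Incubation = 11; EF_Incubation = 11+4 = 15
ES_Imaging = 11; EF_Imaging = 11+8 = 19
ES_Data extraction = 19; EF_Data extraction = 19+14 = 33
ES_Statistical analysis = max(EF_Sample prep=11, EF_Data extraction=33) = 33; EF_Statistical analysis = 33+15 = 48
ES_Replicate run = max(EF_Incubation=15, EF_Imaging=19) = 19; EF_Replicate run = 19+5 = 24
ES_Write-up = max(EF_Sample prep=11, EF_Statistical analysis=48, EF_Replicate run=24) = 48; EF_Write-up = 48+2 = 50
Expected project duration μ = 50 hours. Critical path: Run assay → Imaging → Data extraction → Statistical analysis → Write-up.

50 hours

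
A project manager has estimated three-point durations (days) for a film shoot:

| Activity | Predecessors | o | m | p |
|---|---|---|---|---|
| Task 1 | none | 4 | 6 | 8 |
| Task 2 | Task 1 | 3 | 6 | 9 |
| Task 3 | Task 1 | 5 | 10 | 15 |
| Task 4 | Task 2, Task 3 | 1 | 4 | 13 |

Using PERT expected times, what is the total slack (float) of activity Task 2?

te_Task 1 = (4 + 4·6 + 8)/6 = 36/6 = 6
te_Task 2 = (3 + 4·6 + 9)/6 = 36/6 = 6
te_Task 3 = (5 + 4·10 + 15)/6 = 60/6 = 10
te_Task 4 = (1 + 4·4 + 13)/6 = 30/6 = 5

Forward pass:
ES_Task 1 = 0; EF_Task 1 = 6
ES_Task 2 = 6; EF_Task 2 = 6+6 = 12
ES_Task 3 = 6; EF_Task 3 = 6+10 = 16
ES_Task 4 = max(EF_Task 2=12, EF_Task 3=16) = 16; EF_Task 4 = 16+5 = 21
Expected project duration μ = 21 days. Critical path: Task 1 → Task 3 → Task 4.

Backward pass:
LF_Task 4 = 21; LS_Task 4 = 21−5 = 16
LF_Task 3 = LS_Task 4 = 16; LS_Task 3 = 16−10 = 6
LF_Task 2 = LS_Task 4 = 16; LS_Task 2 = 16−6 = 10
LF_Task 1 = min(LS_Task 2=10, LS_Task 3=6) = 6; LS_Task 1 = 6−6 = 0
Slack_Task 2 = LS_Task 2 − ES_Task 2 = 10 − 6 = 4

4 days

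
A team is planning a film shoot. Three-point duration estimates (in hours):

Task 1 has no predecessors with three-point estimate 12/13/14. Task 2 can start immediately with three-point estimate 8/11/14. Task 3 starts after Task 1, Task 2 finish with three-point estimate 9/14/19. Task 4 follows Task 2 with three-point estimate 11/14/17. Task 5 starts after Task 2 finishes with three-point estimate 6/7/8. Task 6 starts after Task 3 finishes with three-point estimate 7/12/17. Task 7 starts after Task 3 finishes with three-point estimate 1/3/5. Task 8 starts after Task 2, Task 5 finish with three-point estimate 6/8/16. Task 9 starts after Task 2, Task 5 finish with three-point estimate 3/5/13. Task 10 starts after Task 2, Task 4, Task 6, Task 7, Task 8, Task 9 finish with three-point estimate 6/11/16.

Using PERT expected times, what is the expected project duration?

50 hours

te_Task 1 = (12 + 4·13 + 14)/6 = 78/6 = 13
te_Task 2 = (8 + 4·11 + 14)/6 = 66/6 = 11
te_Task 3 = (9 + 4·14 + 19)/6 = 84/6 = 14
te_Task 4 = (11 + 4·14 + 17)/6 = 84/6 = 14
te_Task 5 = (6 + 4·7 + 8)/6 = 42/6 = 7
te_Task 6 = (7 + 4·12 + 17)/6 = 72/6 = 12
te_Task 7 = (1 + 4·3 + 5)/6 = 18/6 = 3
te_Task 8 = (6 + 4·8 + 16)/6 = 54/6 = 9
te_Task 9 = (3 + 4·5 + 13)/6 = 36/6 = 6
te_Task 10 = (6 + 4·11 + 16)/6 = 66/6 = 11

Forward pass:
ES_Task 1 = 0; EF_Task 1 = 13
ES_Task 2 = 0; EF_Task 2 = 11
ES_Task 3 = max(EF_Task 1=13, EF_Task 2=11) = 13; EF_Task 3 = 13+14 = 27
ES_Task 4 = 11; EF_Task 4 = 11+14 = 25
ES_Task 5 = 11; EF_Task 5 = 11+7 = 18
ES_Task 6 = 27; EF_Task 6 = 27+12 = 39
ES_Task 7 = 27; EF_Task 7 = 27+3 = 30
ES_Task 8 = max(EF_Task 2=11, EF_Task 5=18) = 18; EF_Task 8 = 18+9 = 27
ES_Task 9 = max(EF_Task 2=11, EF_Task 5=18) = 18; EF_Task 9 = 18+6 = 24
ES_Task 10 = max(EF_Task 2=11, EF_Task 4=25, EF_Task 6=39, EF_Task 7=30, EF_Task 8=27, EF_Task 9=24) = 39; EF_Task 10 = 39+11 = 50
Expected project duration μ = 50 hours. Critical path: Task 1 → Task 3 → Task 6 → Task 10.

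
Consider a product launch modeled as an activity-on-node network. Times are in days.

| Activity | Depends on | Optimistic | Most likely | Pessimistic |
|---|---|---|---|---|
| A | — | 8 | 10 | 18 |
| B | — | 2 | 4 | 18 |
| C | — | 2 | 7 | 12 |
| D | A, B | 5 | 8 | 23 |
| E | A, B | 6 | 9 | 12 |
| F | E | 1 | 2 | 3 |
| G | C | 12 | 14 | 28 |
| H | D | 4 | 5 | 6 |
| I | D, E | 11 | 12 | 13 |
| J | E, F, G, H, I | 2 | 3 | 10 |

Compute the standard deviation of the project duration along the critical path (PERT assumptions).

3.70 days

te_A = (8 + 4·10 + 18)/6 = 66/6 = 11; σ²_A = ((18−8)/6)² = 2.778
te_B = (2 + 4·4 + 18)/6 = 36/6 = 6; σ²_B = ((18−2)/6)² = 7.111
te_C = (2 + 4·7 + 12)/6 = 42/6 = 7; σ²_C = ((12−2)/6)² = 2.778
te_D = (5 + 4·8 + 23)/6 = 60/6 = 10; σ²_D = ((23−5)/6)² = 9.000
te_E = (6 + 4·9 + 12)/6 = 54/6 = 9; σ²_E = ((12−6)/6)² = 1.000
te_F = (1 + 4·2 + 3)/6 = 12/6 = 2; σ²_F = ((3−1)/6)² = 0.111
te_G = (12 + 4·14 + 28)/6 = 96/6 = 16; σ²_G = ((28−12)/6)² = 7.111
te_H = (4 + 4·5 + 6)/6 = 30/6 = 5; σ²_H = ((6−4)/6)² = 0.111
te_I = (11 + 4·12 + 13)/6 = 72/6 = 12; σ²_I = ((13−11)/6)² = 0.111
te_J = (2 + 4·3 + 10)/6 = 24/6 = 4; σ²_J = ((10−2)/6)² = 1.778

Forward pass:
ES_A = 0; EF_A = 11
ES_B = 0; EF_B = 6
ES_C = 0; EF_C = 7
ES_D = max(EF_A=11, EF_B=6) = 11; EF_D = 11+10 = 21
ES_E = max(EF_A=11, EF_B=6) = 11; EF_E = 11+9 = 20
ES_F = 20; EF_F = 20+2 = 22
ES_G = 7; EF_G = 7+16 = 23
ES_H = 21; EF_H = 21+5 = 26
ES_I = max(EF_D=21, EF_E=20) = 21; EF_I = 21+12 = 33
ES_J = max(EF_E=20, EF_F=22, EF_G=23, EF_H=26, EF_I=33) = 33; EF_J = 33+4 = 37
Expected project duration μ = 37 days. Critical path: A → D → I → J.

Variance along critical path = 2.778 + 9.000 + 0.111 + 1.778 = 13.667
σ = √13.667 = 3.697 days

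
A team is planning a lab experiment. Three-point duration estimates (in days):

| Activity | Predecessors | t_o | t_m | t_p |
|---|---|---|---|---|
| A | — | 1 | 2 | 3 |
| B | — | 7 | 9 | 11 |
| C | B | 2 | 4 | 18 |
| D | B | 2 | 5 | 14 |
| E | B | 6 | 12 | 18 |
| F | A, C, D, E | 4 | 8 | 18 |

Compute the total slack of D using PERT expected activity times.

6 days

te_A = (1 + 4·2 + 3)/6 = 12/6 = 2
te_B = (7 + 4·9 + 11)/6 = 54/6 = 9
te_C = (2 + 4·4 + 18)/6 = 36/6 = 6
te_D = (2 + 4·5 + 14)/6 = 36/6 = 6
te_E = (6 + 4·12 + 18)/6 = 72/6 = 12
te_F = (4 + 4·8 + 18)/6 = 54/6 = 9

Forward pass:
ES_A = 0; EF_A = 2
ES_B = 0; EF_B = 9
ES_C = 9; EF_C = 9+6 = 15
ES_D = 9; EF_D = 9+6 = 15
ES_E = 9; EF_E = 9+12 = 21
ES_F = max(EF_A=2, EF_C=15, EF_D=15, EF_E=21) = 21; EF_F = 21+9 = 30
Expected project duration μ = 30 days. Critical path: B → E → F.

Backward pass:
LF_F = 30; LS_F = 30−9 = 21
LF_E = LS_F = 21; LS_E = 21−12 = 9
LF_D = LS_F = 21; LS_D = 21−6 = 15
LF_C = LS_F = 21; LS_C = 21−6 = 15
LF_B = min(LS_C=15, LS_D=15, LS_E=9) = 9; LS_B = 9−9 = 0
LF_A = LS_F = 21; LS_A = 21−2 = 19
Slack_D = LS_D − ES_D = 15 − 9 = 6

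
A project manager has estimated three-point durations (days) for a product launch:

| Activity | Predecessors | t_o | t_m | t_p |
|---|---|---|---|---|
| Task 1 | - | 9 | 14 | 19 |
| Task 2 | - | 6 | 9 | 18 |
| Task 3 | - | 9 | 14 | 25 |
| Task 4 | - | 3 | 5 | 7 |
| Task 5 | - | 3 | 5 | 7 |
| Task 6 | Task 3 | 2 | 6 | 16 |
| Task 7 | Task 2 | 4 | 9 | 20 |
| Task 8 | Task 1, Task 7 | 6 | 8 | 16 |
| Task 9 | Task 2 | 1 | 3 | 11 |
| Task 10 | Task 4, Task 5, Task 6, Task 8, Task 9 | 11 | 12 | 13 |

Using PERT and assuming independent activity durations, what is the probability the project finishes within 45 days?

te_Task 1 = (9 + 4·14 + 19)/6 = 84/6 = 14; σ²_Task 1 = ((19−9)/6)² = 2.778
te_Task 2 = (6 + 4·9 + 18)/6 = 60/6 = 10; σ²_Task 2 = ((18−6)/6)² = 4.000
te_Task 3 = (9 + 4·14 + 25)/6 = 90/6 = 15; σ²_Task 3 = ((25−9)/6)² = 7.111
te_Task 4 = (3 + 4·5 + 7)/6 = 30/6 = 5; σ²_Task 4 = ((7−3)/6)² = 0.444
te_Task 5 = (3 + 4·5 + 7)/6 = 30/6 = 5; σ²_Task 5 = ((7−3)/6)² = 0.444
te_Task 6 = (2 + 4·6 + 16)/6 = 42/6 = 7; σ²_Task 6 = ((16−2)/6)² = 5.444
te_Task 7 = (4 + 4·9 + 20)/6 = 60/6 = 10; σ²_Task 7 = ((20−4)/6)² = 7.111
te_Task 8 = (6 + 4·8 + 16)/6 = 54/6 = 9; σ²_Task 8 = ((16−6)/6)² = 2.778
te_Task 9 = (1 + 4·3 + 11)/6 = 24/6 = 4; σ²_Task 9 = ((11−1)/6)² = 2.778
te_Task 10 = (11 + 4·12 + 13)/6 = 72/6 = 12; σ²_Task 10 = ((13−11)/6)² = 0.111

Forward pass:
ES_Task 1 = 0; EF_Task 1 = 14
ES_Task 2 = 0; EF_Task 2 = 10
ES_Task 3 = 0; EF_Task 3 = 15
ES_Task 4 = 0; EF_Task 4 = 5
ES_Task 5 = 0; EF_Task 5 = 5
ES_Task 6 = 15; EF_Task 6 = 15+7 = 22
ES_Task 7 = 10; EF_Task 7 = 10+10 = 20
ES_Task 8 = max(EF_Task 1=14, EF_Task 7=20) = 20; EF_Task 8 = 20+9 = 29
ES_Task 9 = 10; EF_Task 9 = 10+4 = 14
ES_Task 10 = max(EF_Task 4=5, EF_Task 5=5, EF_Task 6=22, EF_Task 8=29, EF_Task 9=14) = 29; EF_Task 10 = 29+12 = 41
Expected project duration μ = 41 days. Critical path: Task 2 → Task 7 → Task 8 → Task 10.

Variance along critical path = 4.000 + 7.111 + 2.778 + 0.111 = 14.000; σ = √14.000 = 3.742 days.
Z = (45 − 41) / 3.742 = 1.069
P(T ≤ 45) = Φ(1.069) ≈ 0.857

0.857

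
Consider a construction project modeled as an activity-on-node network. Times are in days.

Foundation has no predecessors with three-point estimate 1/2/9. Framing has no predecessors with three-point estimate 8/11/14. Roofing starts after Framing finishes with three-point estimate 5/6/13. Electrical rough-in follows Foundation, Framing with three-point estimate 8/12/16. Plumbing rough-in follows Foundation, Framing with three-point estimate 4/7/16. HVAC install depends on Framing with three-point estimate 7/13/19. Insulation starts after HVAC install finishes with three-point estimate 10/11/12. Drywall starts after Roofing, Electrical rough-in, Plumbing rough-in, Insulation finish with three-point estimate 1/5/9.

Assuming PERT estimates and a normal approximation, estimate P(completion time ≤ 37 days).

0.127

te_Foundation = (1 + 4·2 + 9)/6 = 18/6 = 3; σ²_Foundation = ((9−1)/6)² = 1.778
te_Framing = (8 + 4·11 + 14)/6 = 66/6 = 11; σ²_Framing = ((14−8)/6)² = 1.000
te_Roofing = (5 + 4·6 + 13)/6 = 42/6 = 7; σ²_Roofing = ((13−5)/6)² = 1.778
te_Electrical rough-in = (8 + 4·12 + 16)/6 = 72/6 = 12; σ²_Electrical rough-in = ((16−8)/6)² = 1.778
te_Plumbing rough-in = (4 + 4·7 + 16)/6 = 48/6 = 8; σ²_Plumbing rough-in = ((16−4)/6)² = 4.000
te_HVAC install = (7 + 4·13 + 19)/6 = 78/6 = 13; σ²_HVAC install = ((19−7)/6)² = 4.000
te_Insulation = (10 + 4·11 + 12)/6 = 66/6 = 11; σ²_Insulation = ((12−10)/6)² = 0.111
te_Drywall = (1 + 4·5 + 9)/6 = 30/6 = 5; σ²_Drywall = ((9−1)/6)² = 1.778

Forward pass:
ES_Foundation = 0; EF_Foundation = 3
ES_Framing = 0; EF_Framing = 11
ES_Roofing = 11; EF_Roofing = 11+7 = 18
ES_Electrical rough-in = max(EF_Foundation=3, EF_Framing=11) = 11; EF_Electrical rough-in = 11+12 = 23
ES_Plumbing rough-in = max(EF_Foundation=3, EF_Framing=11) = 11; EF_Plumbing rough-in = 11+8 = 19
ES_HVAC install = 11; EF_HVAC install = 11+13 = 24
ES_Insulation = 24; EF_Insulation = 24+11 = 35
ES_Drywall = max(EF_Roofing=18, EF_Electrical rough-in=23, EF_Plumbing rough-in=19, EF_Insulation=35) = 35; EF_Drywall = 35+5 = 40
Expected project duration μ = 40 days. Critical path: Framing → HVAC install → Insulation → Drywall.

Variance along critical path = 1.000 + 4.000 + 0.111 + 1.778 = 6.889; σ = √6.889 = 2.625 days.
Z = (37 − 40) / 2.625 = -1.143
P(T ≤ 37) = Φ(-1.143) ≈ 0.127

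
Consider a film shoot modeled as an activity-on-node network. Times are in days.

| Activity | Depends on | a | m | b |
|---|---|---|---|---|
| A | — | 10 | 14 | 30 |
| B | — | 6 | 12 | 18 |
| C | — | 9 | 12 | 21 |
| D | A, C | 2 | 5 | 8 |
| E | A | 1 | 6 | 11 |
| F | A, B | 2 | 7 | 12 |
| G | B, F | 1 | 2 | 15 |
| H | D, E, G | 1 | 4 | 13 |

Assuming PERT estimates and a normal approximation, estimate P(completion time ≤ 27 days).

0.150

te_A = (10 + 4·14 + 30)/6 = 96/6 = 16; σ²_A = ((30−10)/6)² = 11.111
te_B = (6 + 4·12 + 18)/6 = 72/6 = 12; σ²_B = ((18−6)/6)² = 4.000
te_C = (9 + 4·12 + 21)/6 = 78/6 = 13; σ²_C = ((21−9)/6)² = 4.000
te_D = (2 + 4·5 + 8)/6 = 30/6 = 5; σ²_D = ((8−2)/6)² = 1.000
te_E = (1 + 4·6 + 11)/6 = 36/6 = 6; σ²_E = ((11−1)/6)² = 2.778
te_F = (2 + 4·7 + 12)/6 = 42/6 = 7; σ²_F = ((12−2)/6)² = 2.778
te_G = (1 + 4·2 + 15)/6 = 24/6 = 4; σ²_G = ((15−1)/6)² = 5.444
te_H = (1 + 4·4 + 13)/6 = 30/6 = 5; σ²_H = ((13−1)/6)² = 4.000

Forward pass:
ES_A = 0; EF_A = 16
ES_B = 0; EF_B = 12
ES_C = 0; EF_C = 13
ES_D = max(EF_A=16, EF_C=13) = 16; EF_D = 16+5 = 21
ES_E = 16; EF_E = 16+6 = 22
ES_F = max(EF_A=16, EF_B=12) = 16; EF_F = 16+7 = 23
ES_G = max(EF_B=12, EF_F=23) = 23; EF_G = 23+4 = 27
ES_H = max(EF_D=21, EF_E=22, EF_G=27) = 27; EF_H = 27+5 = 32
Expected project duration μ = 32 days. Critical path: A → F → G → H.

Variance along critical path = 11.111 + 2.778 + 5.444 + 4.000 = 23.333; σ = √23.333 = 4.830 days.
Z = (27 − 32) / 4.830 = -1.035
P(T ≤ 27) = Φ(-1.035) ≈ 0.150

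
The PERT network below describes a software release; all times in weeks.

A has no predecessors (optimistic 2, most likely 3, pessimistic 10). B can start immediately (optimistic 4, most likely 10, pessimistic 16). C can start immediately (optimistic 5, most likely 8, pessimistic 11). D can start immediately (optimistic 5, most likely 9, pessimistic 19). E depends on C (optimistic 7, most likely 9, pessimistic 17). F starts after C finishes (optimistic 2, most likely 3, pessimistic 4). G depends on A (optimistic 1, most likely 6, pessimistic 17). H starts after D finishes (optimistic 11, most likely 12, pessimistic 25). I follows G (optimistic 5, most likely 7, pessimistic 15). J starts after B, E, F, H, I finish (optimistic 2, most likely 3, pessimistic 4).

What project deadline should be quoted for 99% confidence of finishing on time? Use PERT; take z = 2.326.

te_A = (2 + 4·3 + 10)/6 = 24/6 = 4; σ²_A = ((10−2)/6)² = 1.778
te_B = (4 + 4·10 + 16)/6 = 60/6 = 10; σ²_B = ((16−4)/6)² = 4.000
te_C = (5 + 4·8 + 11)/6 = 48/6 = 8; σ²_C = ((11−5)/6)² = 1.000
te_D = (5 + 4·9 + 19)/6 = 60/6 = 10; σ²_D = ((19−5)/6)² = 5.444
te_E = (7 + 4·9 + 17)/6 = 60/6 = 10; σ²_E = ((17−7)/6)² = 2.778
te_F = (2 + 4·3 + 4)/6 = 18/6 = 3; σ²_F = ((4−2)/6)² = 0.111
te_G = (1 + 4·6 + 17)/6 = 42/6 = 7; σ²_G = ((17−1)/6)² = 7.111
te_H = (11 + 4·12 + 25)/6 = 84/6 = 14; σ²_H = ((25−11)/6)² = 5.444
te_I = (5 + 4·7 + 15)/6 = 48/6 = 8; σ²_I = ((15−5)/6)² = 2.778
te_J = (2 + 4·3 + 4)/6 = 18/6 = 3; σ²_J = ((4−2)/6)² = 0.111

Forward pass:
ES_A = 0; EF_A = 4
ES_B = 0; EF_B = 10
ES_C = 0; EF_C = 8
ES_D = 0; EF_D = 10
ES_E = 8; EF_E = 8+10 = 18
ES_F = 8; EF_F = 8+3 = 11
ES_G = 4; EF_G = 4+7 = 11
ES_H = 10; EF_H = 10+14 = 24
ES_I = 11; EF_I = 11+8 = 19
ES_J = max(EF_B=10, EF_E=18, EF_F=11, EF_H=24, EF_I=19) = 24; EF_J = 24+3 = 27
Expected project duration μ = 27 weeks. Critical path: D → H → J.

Variance along critical path = 5.444 + 5.444 + 0.111 = 11.000; σ = 3.317 weeks.
D = μ + z·σ = 27 + 2.326·3.317 = 34.7 weeks

34.7 weeks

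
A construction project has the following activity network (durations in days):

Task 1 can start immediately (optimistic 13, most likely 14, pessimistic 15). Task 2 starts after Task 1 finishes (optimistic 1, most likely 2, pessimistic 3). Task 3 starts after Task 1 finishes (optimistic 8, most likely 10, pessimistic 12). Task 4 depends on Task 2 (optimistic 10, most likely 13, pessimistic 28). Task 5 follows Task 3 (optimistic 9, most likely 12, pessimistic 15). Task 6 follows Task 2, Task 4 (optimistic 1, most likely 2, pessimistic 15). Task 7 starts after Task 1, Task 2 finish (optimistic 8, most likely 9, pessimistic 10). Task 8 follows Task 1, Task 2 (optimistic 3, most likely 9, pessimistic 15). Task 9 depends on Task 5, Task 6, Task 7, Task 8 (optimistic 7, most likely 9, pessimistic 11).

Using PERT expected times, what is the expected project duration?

te_Task 1 = (13 + 4·14 + 15)/6 = 84/6 = 14
te_Task 2 = (1 + 4·2 + 3)/6 = 12/6 = 2
te_Task 3 = (8 + 4·10 + 12)/6 = 60/6 = 10
te_Task 4 = (10 + 4·13 + 28)/6 = 90/6 = 15
te_Task 5 = (9 + 4·12 + 15)/6 = 72/6 = 12
te_Task 6 = (1 + 4·2 + 15)/6 = 24/6 = 4
te_Task 7 = (8 + 4·9 + 10)/6 = 54/6 = 9
te_Task 8 = (3 + 4·9 + 15)/6 = 54/6 = 9
te_Task 9 = (7 + 4·9 + 11)/6 = 54/6 = 9

Forward pass:
ES_Task 1 = 0; EF_Task 1 = 14
ES_Task 2 = 14; EF_Task 2 = 14+2 = 16
ES_Task 3 = 14; EF_Task 3 = 14+10 = 24
ES_Task 4 = 16; EF_Task 4 = 16+15 = 31
ES_Task 5 = 24; EF_Task 5 = 24+12 = 36
ES_Task 6 = max(EF_Task 2=16, EF_Task 4=31) = 31; EF_Task 6 = 31+4 = 35
ES_Task 7 = max(EF_Task 1=14, EF_Task 2=16) = 16; EF_Task 7 = 16+9 = 25
ES_Task 8 = max(EF_Task 1=14, EF_Task 2=16) = 16; EF_Task 8 = 16+9 = 25
ES_Task 9 = max(EF_Task 5=36, EF_Task 6=35, EF_Task 7=25, EF_Task 8=25) = 36; EF_Task 9 = 36+9 = 45
Expected project duration μ = 45 days. Critical path: Task 1 → Task 3 → Task 5 → Task 9.

45 days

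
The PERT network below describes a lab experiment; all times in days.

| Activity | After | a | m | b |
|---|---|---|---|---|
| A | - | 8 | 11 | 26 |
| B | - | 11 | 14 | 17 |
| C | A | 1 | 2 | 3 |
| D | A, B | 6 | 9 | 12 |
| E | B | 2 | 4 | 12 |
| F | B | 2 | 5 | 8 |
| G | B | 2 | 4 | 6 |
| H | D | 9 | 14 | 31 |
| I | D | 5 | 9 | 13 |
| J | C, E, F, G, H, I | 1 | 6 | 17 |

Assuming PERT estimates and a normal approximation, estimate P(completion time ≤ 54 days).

0.954

te_A = (8 + 4·11 + 26)/6 = 78/6 = 13; σ²_A = ((26−8)/6)² = 9.000
te_B = (11 + 4·14 + 17)/6 = 84/6 = 14; σ²_B = ((17−11)/6)² = 1.000
te_C = (1 + 4·2 + 3)/6 = 12/6 = 2; σ²_C = ((3−1)/6)² = 0.111
te_D = (6 + 4·9 + 12)/6 = 54/6 = 9; σ²_D = ((12−6)/6)² = 1.000
te_E = (2 + 4·4 + 12)/6 = 30/6 = 5; σ²_E = ((12−2)/6)² = 2.778
te_F = (2 + 4·5 + 8)/6 = 30/6 = 5; σ²_F = ((8−2)/6)² = 1.000
te_G = (2 + 4·4 + 6)/6 = 24/6 = 4; σ²_G = ((6−2)/6)² = 0.444
te_H = (9 + 4·14 + 31)/6 = 96/6 = 16; σ²_H = ((31−9)/6)² = 13.444
te_I = (5 + 4·9 + 13)/6 = 54/6 = 9; σ²_I = ((13−5)/6)² = 1.778
te_J = (1 + 4·6 + 17)/6 = 42/6 = 7; σ²_J = ((17−1)/6)² = 7.111

Forward pass:
ES_A = 0; EF_A = 13
ES_B = 0; EF_B = 14
ES_C = 13; EF_C = 13+2 = 15
ES_D = max(EF_A=13, EF_B=14) = 14; EF_D = 14+9 = 23
ES_E = 14; EF_E = 14+5 = 19
ES_F = 14; EF_F = 14+5 = 19
ES_G = 14; EF_G = 14+4 = 18
ES_H = 23; EF_H = 23+16 = 39
ES_I = 23; EF_I = 23+9 = 32
ES_J = max(EF_C=15, EF_E=19, EF_F=19, EF_G=18, EF_H=39, EF_I=32) = 39; EF_J = 39+7 = 46
Expected project duration μ = 46 days. Critical path: B → D → H → J.

Variance along critical path = 1.000 + 1.000 + 13.444 + 7.111 = 22.556; σ = √22.556 = 4.749 days.
Z = (54 − 46) / 4.749 = 1.684
P(T ≤ 54) = Φ(1.684) ≈ 0.954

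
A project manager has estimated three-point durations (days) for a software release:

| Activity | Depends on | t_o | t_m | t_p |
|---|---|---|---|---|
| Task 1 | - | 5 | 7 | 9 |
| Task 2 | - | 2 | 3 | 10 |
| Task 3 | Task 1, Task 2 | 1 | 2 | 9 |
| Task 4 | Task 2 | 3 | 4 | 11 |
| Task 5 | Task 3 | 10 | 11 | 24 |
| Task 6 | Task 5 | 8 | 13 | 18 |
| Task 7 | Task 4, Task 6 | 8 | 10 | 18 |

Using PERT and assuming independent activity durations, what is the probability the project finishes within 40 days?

0.027

te_Task 1 = (5 + 4·7 + 9)/6 = 42/6 = 7; σ²_Task 1 = ((9−5)/6)² = 0.444
te_Task 2 = (2 + 4·3 + 10)/6 = 24/6 = 4; σ²_Task 2 = ((10−2)/6)² = 1.778
te_Task 3 = (1 + 4·2 + 9)/6 = 18/6 = 3; σ²_Task 3 = ((9−1)/6)² = 1.778
te_Task 4 = (3 + 4·4 + 11)/6 = 30/6 = 5; σ²_Task 4 = ((11−3)/6)² = 1.778
te_Task 5 = (10 + 4·11 + 24)/6 = 78/6 = 13; σ²_Task 5 = ((24−10)/6)² = 5.444
te_Task 6 = (8 + 4·13 + 18)/6 = 78/6 = 13; σ²_Task 6 = ((18−8)/6)² = 2.778
te_Task 7 = (8 + 4·10 + 18)/6 = 66/6 = 11; σ²_Task 7 = ((18−8)/6)² = 2.778

Forward pass:
ES_Task 1 = 0; EF_Task 1 = 7
ES_Task 2 = 0; EF_Task 2 = 4
ES_Task 3 = max(EF_Task 1=7, EF_Task 2=4) = 7; EF_Task 3 = 7+3 = 10
ES_Task 4 = 4; EF_Task 4 = 4+5 = 9
ES_Task 5 = 10; EF_Task 5 = 10+13 = 23
ES_Task 6 = 23; EF_Task 6 = 23+13 = 36
ES_Task 7 = max(EF_Task 4=9, EF_Task 6=36) = 36; EF_Task 7 = 36+11 = 47
Expected project duration μ = 47 days. Critical path: Task 1 → Task 3 → Task 5 → Task 6 → Task 7.

Variance along critical path = 0.444 + 1.778 + 5.444 + 2.778 + 2.778 = 13.222; σ = √13.222 = 3.636 days.
Z = (40 − 47) / 3.636 = -1.925
P(T ≤ 40) = Φ(-1.925) ≈ 0.027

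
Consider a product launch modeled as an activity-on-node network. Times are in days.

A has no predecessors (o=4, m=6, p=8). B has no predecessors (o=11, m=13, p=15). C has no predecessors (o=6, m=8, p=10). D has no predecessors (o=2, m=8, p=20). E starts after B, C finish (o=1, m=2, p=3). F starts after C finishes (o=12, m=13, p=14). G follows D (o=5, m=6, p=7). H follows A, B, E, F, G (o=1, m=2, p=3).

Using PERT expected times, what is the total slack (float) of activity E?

te_A = (4 + 4·6 + 8)/6 = 36/6 = 6
te_B = (11 + 4·13 + 15)/6 = 78/6 = 13
te_C = (6 + 4·8 + 10)/6 = 48/6 = 8
te_D = (2 + 4·8 + 20)/6 = 54/6 = 9
te_E = (1 + 4·2 + 3)/6 = 12/6 = 2
te_F = (12 + 4·13 + 14)/6 = 78/6 = 13
te_G = (5 + 4·6 + 7)/6 = 36/6 = 6
te_H = (1 + 4·2 + 3)/6 = 12/6 = 2

Forward pass:
ES_A = 0; EF_A = 6
ES_B = 0; EF_B = 13
ES_C = 0; EF_C = 8
ES_D = 0; EF_D = 9
ES_E = max(EF_B=13, EF_C=8) = 13; EF_E = 13+2 = 15
ES_F = 8; EF_F = 8+13 = 21
ES_G = 9; EF_G = 9+6 = 15
ES_H = max(EF_A=6, EF_B=13, EF_E=15, EF_F=21, EF_G=15) = 21; EF_H = 21+2 = 23
Expected project duration μ = 23 days. Critical path: C → F → H.

Backward pass:
LF_H = 23; LS_H = 23−2 = 21
LF_G = LS_H = 21; LS_G = 21−6 = 15
LF_F = LS_H = 21; LS_F = 21−13 = 8
LF_E = LS_H = 21; LS_E = 21−2 = 19
LF_D = LS_G = 15; LS_D = 15−9 = 6
LF_C = min(LS_E=19, LS_F=8) = 8; LS_C = 8−8 = 0
LF_B = min(LS_E=19, LS_H=21) = 19; LS_B = 19−13 = 6
LF_A = LS_H = 21; LS_A = 21−6 = 15
Slack_E = LS_E − ES_E = 19 − 13 = 6

6 days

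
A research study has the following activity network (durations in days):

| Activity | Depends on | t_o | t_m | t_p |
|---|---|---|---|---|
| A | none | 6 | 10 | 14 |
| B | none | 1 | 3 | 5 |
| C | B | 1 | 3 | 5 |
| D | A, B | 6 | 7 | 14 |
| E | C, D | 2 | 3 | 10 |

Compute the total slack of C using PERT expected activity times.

12 days

te_A = (6 + 4·10 + 14)/6 = 60/6 = 10
te_B = (1 + 4·3 + 5)/6 = 18/6 = 3
te_C = (1 + 4·3 + 5)/6 = 18/6 = 3
te_D = (6 + 4·7 + 14)/6 = 48/6 = 8
te_E = (2 + 4·3 + 10)/6 = 24/6 = 4

Forward pass:
ES_A = 0; EF_A = 10
ES_B = 0; EF_B = 3
ES_C = 3; EF_C = 3+3 = 6
ES_D = max(EF_A=10, EF_B=3) = 10; EF_D = 10+8 = 18
ES_E = max(EF_C=6, EF_D=18) = 18; EF_E = 18+4 = 22
Expected project duration μ = 22 days. Critical path: A → D → E.

Backward pass:
LF_E = 22; LS_E = 22−4 = 18
LF_D = LS_E = 18; LS_D = 18−8 = 10
LF_C = LS_E = 18; LS_C = 18−3 = 15
LF_B = min(LS_C=15, LS_D=10) = 10; LS_B = 10−3 = 7
LF_A = LS_D = 10; LS_A = 10−10 = 0
Slack_C = LS_C − ES_C = 15 − 3 = 12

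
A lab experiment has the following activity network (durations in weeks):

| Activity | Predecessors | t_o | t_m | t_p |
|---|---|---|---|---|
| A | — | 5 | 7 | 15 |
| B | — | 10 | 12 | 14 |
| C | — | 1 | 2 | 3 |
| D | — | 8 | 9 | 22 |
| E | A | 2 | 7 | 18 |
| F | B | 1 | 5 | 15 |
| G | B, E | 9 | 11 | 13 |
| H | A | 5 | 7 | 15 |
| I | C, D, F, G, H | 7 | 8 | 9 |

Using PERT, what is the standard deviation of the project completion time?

te_A = (5 + 4·7 + 15)/6 = 48/6 = 8; σ²_A = ((15−5)/6)² = 2.778
te_B = (10 + 4·12 + 14)/6 = 72/6 = 12; σ²_B = ((14−10)/6)² = 0.444
te_C = (1 + 4·2 + 3)/6 = 12/6 = 2; σ²_C = ((3−1)/6)² = 0.111
te_D = (8 + 4·9 + 22)/6 = 66/6 = 11; σ²_D = ((22−8)/6)² = 5.444
te_E = (2 + 4·7 + 18)/6 = 48/6 = 8; σ²_E = ((18−2)/6)² = 7.111
te_F = (1 + 4·5 + 15)/6 = 36/6 = 6; σ²_F = ((15−1)/6)² = 5.444
te_G = (9 + 4·11 + 13)/6 = 66/6 = 11; σ²_G = ((13−9)/6)² = 0.444
te_H = (5 + 4·7 + 15)/6 = 48/6 = 8; σ²_H = ((15−5)/6)² = 2.778
te_I = (7 + 4·8 + 9)/6 = 48/6 = 8; σ²_I = ((9−7)/6)² = 0.111

Forward pass:
ES_A = 0; EF_A = 8
ES_B = 0; EF_B = 12
ES_C = 0; EF_C = 2
ES_D = 0; EF_D = 11
ES_E = 8; EF_E = 8+8 = 16
ES_F = 12; EF_F = 12+6 = 18
ES_G = max(EF_B=12, EF_E=16) = 16; EF_G = 16+11 = 27
ES_H = 8; EF_H = 8+8 = 16
ES_I = max(EF_C=2, EF_D=11, EF_F=18, EF_G=27, EF_H=16) = 27; EF_I = 27+8 = 35
Expected project duration μ = 35 weeks. Critical path: A → E → G → I.

Variance along critical path = 2.778 + 7.111 + 0.444 + 0.111 = 10.444
σ = √10.444 = 3.232 weeks

3.23 weeks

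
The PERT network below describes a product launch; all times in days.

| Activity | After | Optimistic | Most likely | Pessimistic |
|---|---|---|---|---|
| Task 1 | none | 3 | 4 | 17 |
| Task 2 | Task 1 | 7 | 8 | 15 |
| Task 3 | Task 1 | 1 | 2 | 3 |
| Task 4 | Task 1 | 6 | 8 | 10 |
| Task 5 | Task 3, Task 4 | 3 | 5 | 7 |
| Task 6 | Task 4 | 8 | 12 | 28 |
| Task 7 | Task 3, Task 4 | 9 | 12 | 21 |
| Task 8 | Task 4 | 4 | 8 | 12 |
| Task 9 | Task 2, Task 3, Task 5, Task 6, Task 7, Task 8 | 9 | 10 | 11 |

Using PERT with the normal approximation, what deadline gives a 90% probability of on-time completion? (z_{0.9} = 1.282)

43.3 days

te_Task 1 = (3 + 4·4 + 17)/6 = 36/6 = 6; σ²_Task 1 = ((17−3)/6)² = 5.444
te_Task 2 = (7 + 4·8 + 15)/6 = 54/6 = 9; σ²_Task 2 = ((15−7)/6)² = 1.778
te_Task 3 = (1 + 4·2 + 3)/6 = 12/6 = 2; σ²_Task 3 = ((3−1)/6)² = 0.111
te_Task 4 = (6 + 4·8 + 10)/6 = 48/6 = 8; σ²_Task 4 = ((10−6)/6)² = 0.444
te_Task 5 = (3 + 4·5 + 7)/6 = 30/6 = 5; σ²_Task 5 = ((7−3)/6)² = 0.444
te_Task 6 = (8 + 4·12 + 28)/6 = 84/6 = 14; σ²_Task 6 = ((28−8)/6)² = 11.111
te_Task 7 = (9 + 4·12 + 21)/6 = 78/6 = 13; σ²_Task 7 = ((21−9)/6)² = 4.000
te_Task 8 = (4 + 4·8 + 12)/6 = 48/6 = 8; σ²_Task 8 = ((12−4)/6)² = 1.778
te_Task 9 = (9 + 4·10 + 11)/6 = 60/6 = 10; σ²_Task 9 = ((11−9)/6)² = 0.111

Forward pass:
ES_Task 1 = 0; EF_Task 1 = 6
ES_Task 2 = 6; EF_Task 2 = 6+9 = 15
ES_Task 3 = 6; EF_Task 3 = 6+2 = 8
ES_Task 4 = 6; EF_Task 4 = 6+8 = 14
ES_Task 5 = max(EF_Task 3=8, EF_Task 4=14) = 14; EF_Task 5 = 14+5 = 19
ES_Task 6 = 14; EF_Task 6 = 14+14 = 28
ES_Task 7 = max(EF_Task 3=8, EF_Task 4=14) = 14; EF_Task 7 = 14+13 = 27
ES_Task 8 = 14; EF_Task 8 = 14+8 = 22
ES_Task 9 = max(EF_Task 2=15, EF_Task 3=8, EF_Task 5=19, EF_Task 6=28, EF_Task 7=27, EF_Task 8=22) = 28; EF_Task 9 = 28+10 = 38
Expected project duration μ = 38 days. Critical path: Task 1 → Task 4 → Task 6 → Task 9.

Variance along critical path = 5.444 + 0.444 + 11.111 + 0.111 = 17.111; σ = 4.137 days.
D = μ + z·σ = 38 + 1.282·4.137 = 43.3 days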